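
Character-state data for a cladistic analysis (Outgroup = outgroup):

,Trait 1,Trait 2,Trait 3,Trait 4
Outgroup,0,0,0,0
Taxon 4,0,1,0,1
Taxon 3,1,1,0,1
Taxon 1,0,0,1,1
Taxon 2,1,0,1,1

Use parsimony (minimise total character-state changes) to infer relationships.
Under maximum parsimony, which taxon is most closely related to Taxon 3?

The outgroup has state '0' for every character, so '1' is the derived state throughout.
Trait 1 (state '1') occurs in Taxon 2 and Taxon 3 but conflicts with the nesting implied by the other characters — most parsimoniously interpreted as homoplasy.
Trait 2 (derived state '1') is shared by Taxon 3 and Taxon 4 — a synapomorphy uniting that clade.
Trait 3 (derived state '1') is shared by Taxon 1 and Taxon 2 — a synapomorphy uniting that clade.
Trait 4 (derived state '1') is shared by all ingroup taxa — unites the whole ingroup.
Most parsimonious ingroup topology: ((Taxon 4,Taxon 3),(Taxon 1,Taxon 2)).
Taxon 3 and Taxon 4 form a cherry on this tree, so they are sister taxa.

Taxon 4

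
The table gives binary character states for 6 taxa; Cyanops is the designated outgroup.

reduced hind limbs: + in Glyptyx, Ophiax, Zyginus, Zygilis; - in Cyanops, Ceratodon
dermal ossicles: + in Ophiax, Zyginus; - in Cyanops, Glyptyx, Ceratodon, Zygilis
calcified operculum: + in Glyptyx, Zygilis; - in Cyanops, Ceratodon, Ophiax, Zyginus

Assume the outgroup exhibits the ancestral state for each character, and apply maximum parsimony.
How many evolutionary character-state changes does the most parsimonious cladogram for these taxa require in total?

The outgroup has state '-' for every character, so '+' is the derived state throughout.
Only Glyptyx, Ophiax, Zygilis, and Zyginus show the derived state '+' for reduced hind limbs, supporting them as a clade.
dermal ossicles: derived state '+' in Ophiax and Zyginus only — synapomorphy for {Ophiax, Zyginus}.
calcified operculum: derived state '+' in Glyptyx and Zygilis only — synapomorphy for {Glyptyx, Zygilis}.
Most parsimonious ingroup topology: (((Glyptyx,Zygilis),(Ophiax,Zyginus)),Ceratodon).
Changes per character on this tree: reduced hind limbs: 1; dermal ossicles: 1; calcified operculum: 1.
Total = 3.

3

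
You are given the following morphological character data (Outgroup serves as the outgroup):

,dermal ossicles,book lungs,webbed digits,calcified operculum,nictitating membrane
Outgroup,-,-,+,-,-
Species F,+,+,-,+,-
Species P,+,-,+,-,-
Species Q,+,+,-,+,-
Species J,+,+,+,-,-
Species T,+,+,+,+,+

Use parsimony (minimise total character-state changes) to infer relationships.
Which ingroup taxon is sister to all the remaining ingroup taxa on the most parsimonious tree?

Character polarity is set by the outgroup: the derived state is whichever differs from the outgroup's state, so for webbed digits the derived state is '-', and for the remaining characters it is '+'.
All ingroup taxa share the derived state '+' for dermal ossicles; it defines the ingroup but does not resolve relationships within it.
book lungs (derived state '+') is shared by Species F, Species J, Species Q, and Species T — a synapomorphy uniting that clade.
webbed digits (derived state '-') is shared by Species F and Species Q — a synapomorphy uniting that clade.
Only Species F, Species Q, and Species T show the derived state '+' for calcified operculum, supporting them as a clade.
nictitating membrane (derived state '+') is unique to Species T (autapomorphy; uninformative for grouping).
Most parsimonious ingroup topology: ((((Species F,Species Q),Species T),Species J),Species P).
Species P is sister to the clade containing all other ingroup taxa, so it is the earliest-diverging (most basal) ingroup lineage.

Species P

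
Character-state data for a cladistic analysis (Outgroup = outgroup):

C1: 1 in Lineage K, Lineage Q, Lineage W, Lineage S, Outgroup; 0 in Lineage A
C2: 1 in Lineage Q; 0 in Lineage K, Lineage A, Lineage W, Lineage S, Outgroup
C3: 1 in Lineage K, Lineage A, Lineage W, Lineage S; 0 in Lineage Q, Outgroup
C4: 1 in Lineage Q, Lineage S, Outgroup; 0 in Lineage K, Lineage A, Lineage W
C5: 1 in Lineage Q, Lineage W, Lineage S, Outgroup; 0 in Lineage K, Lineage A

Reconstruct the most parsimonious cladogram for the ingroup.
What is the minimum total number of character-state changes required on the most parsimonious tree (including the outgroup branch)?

5

Character polarity is set by the outgroup: the derived state is whichever differs from the outgroup's state, so for C1, C4, C5 the derived state is '0', and for the remaining characters it is '1'.
C1: derived state '0' in Lineage A only — an autapomorphy, so it tells us nothing about relationships among taxa.
C2 (derived state '1') is unique to Lineage Q (autapomorphy; uninformative for grouping).
C3: derived state '1' in Lineage A, Lineage K, Lineage S, and Lineage W only — synapomorphy for {Lineage A, Lineage K, Lineage S, Lineage W}.
C4: derived state '0' in Lineage A, Lineage K, and Lineage W only — synapomorphy for {Lineage A, Lineage K, Lineage W}.
C5 (derived state '0') is shared by Lineage A and Lineage K — a synapomorphy uniting that clade.
Most parsimonious ingroup topology: ((Lineage S,((Lineage A,Lineage K),Lineage W)),Lineage Q).
Changes per character on this tree: C1: 1; C2: 1; C3: 1; C4: 1; C5: 1.
Total = 5.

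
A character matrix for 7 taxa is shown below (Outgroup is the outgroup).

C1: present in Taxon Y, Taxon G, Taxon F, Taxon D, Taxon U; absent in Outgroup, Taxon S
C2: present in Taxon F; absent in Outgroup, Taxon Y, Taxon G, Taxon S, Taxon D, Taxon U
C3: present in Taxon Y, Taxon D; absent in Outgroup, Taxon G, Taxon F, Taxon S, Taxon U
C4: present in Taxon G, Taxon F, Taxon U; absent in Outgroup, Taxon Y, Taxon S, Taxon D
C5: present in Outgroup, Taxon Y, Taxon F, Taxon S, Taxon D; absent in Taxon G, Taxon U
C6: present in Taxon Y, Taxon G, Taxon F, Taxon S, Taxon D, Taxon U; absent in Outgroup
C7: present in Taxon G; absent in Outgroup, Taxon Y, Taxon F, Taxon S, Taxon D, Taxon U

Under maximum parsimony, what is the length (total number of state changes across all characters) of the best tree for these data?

Character polarity is set by the outgroup: the derived state is whichever differs from the outgroup's state, so for C5 the derived state is 'absent', and for the remaining characters it is 'present'.
C1: derived state 'present' in Taxon D, Taxon F, Taxon G, Taxon U, and Taxon Y only — synapomorphy for {Taxon D, Taxon F, Taxon G, Taxon U, Taxon Y}.
C2: derived state 'present' in Taxon F only — an autapomorphy, so it tells us nothing about relationships among taxa.
C3 (derived state 'present') is shared by Taxon D and Taxon Y — a synapomorphy uniting that clade.
C4: derived state 'present' in Taxon F, Taxon G, and Taxon U only — synapomorphy for {Taxon F, Taxon G, Taxon U}.
C5: derived state 'absent' in Taxon G and Taxon U only — synapomorphy for {Taxon G, Taxon U}.
C6 (derived state 'present') is shared by all ingroup taxa — unites the whole ingroup.
C7 (derived state 'present') is unique to Taxon G (autapomorphy; uninformative for grouping).
Most parsimonious ingroup topology: (((Taxon Y,Taxon D),((Taxon G,Taxon U),Taxon F)),Taxon S).
Changes per character on this tree: C1: 1; C2: 1; C3: 1; C4: 1; C5: 1; C6: 1; C7: 1.
Total = 7.

7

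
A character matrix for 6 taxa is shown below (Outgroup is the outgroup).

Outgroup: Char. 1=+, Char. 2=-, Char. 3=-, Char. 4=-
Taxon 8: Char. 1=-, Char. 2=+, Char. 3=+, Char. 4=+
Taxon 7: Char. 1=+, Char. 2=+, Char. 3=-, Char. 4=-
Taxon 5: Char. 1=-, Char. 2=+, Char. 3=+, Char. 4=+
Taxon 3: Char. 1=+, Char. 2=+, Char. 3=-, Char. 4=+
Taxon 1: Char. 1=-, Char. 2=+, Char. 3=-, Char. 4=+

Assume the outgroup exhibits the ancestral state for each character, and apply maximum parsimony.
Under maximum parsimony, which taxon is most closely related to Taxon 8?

Taxon 5

Character polarity is set by the outgroup: the derived state is whichever differs from the outgroup's state, so for Char. 1 the derived state is '-', and for the remaining characters it is '+'.
Only Taxon 1, Taxon 5, and Taxon 8 show the derived state '-' for Char. 1, supporting them as a clade.
Char. 2 (derived state '+') is shared by all ingroup taxa — unites the whole ingroup.
Only Taxon 5 and Taxon 8 show the derived state '+' for Char. 3, supporting them as a clade.
Char. 4: derived state '+' in Taxon 1, Taxon 3, Taxon 5, and Taxon 8 only — synapomorphy for {Taxon 1, Taxon 3, Taxon 5, Taxon 8}.
Most parsimonious ingroup topology: ((((Taxon 8,Taxon 5),Taxon 1),Taxon 3),Taxon 7).
Taxon 8 and Taxon 5 form a cherry on this tree, so they are sister taxa.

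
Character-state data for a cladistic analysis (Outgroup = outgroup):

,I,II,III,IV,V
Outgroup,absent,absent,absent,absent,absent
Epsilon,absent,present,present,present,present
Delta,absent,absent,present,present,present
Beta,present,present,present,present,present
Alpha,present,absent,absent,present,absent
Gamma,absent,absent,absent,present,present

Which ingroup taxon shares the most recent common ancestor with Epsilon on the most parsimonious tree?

Beta

The outgroup has state 'absent' for every character, so 'present' is the derived state throughout.
I groups Alpha and Beta, which is incompatible with the clades supported by the remaining characters; treating it as convergent (homoplasy) costs fewer steps than any alternative tree.
II (derived state 'present') is shared by Beta and Epsilon — a synapomorphy uniting that clade.
III: derived state 'present' in Beta, Delta, and Epsilon only — synapomorphy for {Beta, Delta, Epsilon}.
All ingroup taxa share the derived state 'present' for IV; it defines the ingroup but does not resolve relationships within it.
V (derived state 'present') is shared by Beta, Delta, Epsilon, and Gamma — a synapomorphy uniting that clade.
Most parsimonious ingroup topology: ((((Epsilon,Beta),Delta),Gamma),Alpha).
Epsilon and Beta form a cherry on this tree, so they are sister taxa.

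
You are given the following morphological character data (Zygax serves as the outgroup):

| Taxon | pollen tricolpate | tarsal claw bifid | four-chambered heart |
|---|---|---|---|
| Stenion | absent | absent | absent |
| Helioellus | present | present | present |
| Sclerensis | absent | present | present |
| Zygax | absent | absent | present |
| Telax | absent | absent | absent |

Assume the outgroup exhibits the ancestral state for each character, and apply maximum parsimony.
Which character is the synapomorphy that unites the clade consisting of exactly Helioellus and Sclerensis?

Character polarity is set by the outgroup: the derived state is whichever differs from the outgroup's state, so for four-chambered heart the derived state is 'absent', and for the remaining characters it is 'present'.
pollen tricolpate (derived state 'present') is unique to Helioellus (autapomorphy; uninformative for grouping).
tarsal claw bifid: derived state 'present' in Helioellus and Sclerensis only — synapomorphy for {Helioellus, Sclerensis}.
four-chambered heart (derived state 'absent') is shared by Stenion and Telax — a synapomorphy uniting that clade.
Most parsimonious ingroup topology: ((Telax,Stenion),(Sclerensis,Helioellus)).
The clade {Helioellus, Sclerensis} is supported by tarsal claw bifid: its derived state 'present' occurs in exactly those taxa and in no other taxon (including the outgroup).

tarsal claw bifid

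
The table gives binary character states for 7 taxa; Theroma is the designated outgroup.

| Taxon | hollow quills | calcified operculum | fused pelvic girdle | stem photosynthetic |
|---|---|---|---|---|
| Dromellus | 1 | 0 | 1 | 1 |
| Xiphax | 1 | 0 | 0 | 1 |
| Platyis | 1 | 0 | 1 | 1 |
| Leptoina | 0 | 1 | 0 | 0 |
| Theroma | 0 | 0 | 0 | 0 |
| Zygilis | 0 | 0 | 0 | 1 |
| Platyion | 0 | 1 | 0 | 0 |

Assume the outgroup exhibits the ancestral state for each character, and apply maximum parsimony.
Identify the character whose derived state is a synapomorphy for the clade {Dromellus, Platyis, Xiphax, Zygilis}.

stem photosynthetic

The outgroup has state '0' for every character, so '1' is the derived state throughout.
hollow quills: derived state '1' in Dromellus, Platyis, and Xiphax only — synapomorphy for {Dromellus, Platyis, Xiphax}.
calcified operculum: derived state '1' in Leptoina and Platyion only — synapomorphy for {Leptoina, Platyion}.
fused pelvic girdle (derived state '1') is shared by Dromellus and Platyis — a synapomorphy uniting that clade.
stem photosynthetic: derived state '1' in Dromellus, Platyis, Xiphax, and Zygilis only — synapomorphy for {Dromellus, Platyis, Xiphax, Zygilis}.
Most parsimonious ingroup topology: ((Leptoina,Platyion),((Xiphax,(Dromellus,Platyis)),Zygilis)).
The clade {Dromellus, Platyis, Xiphax, Zygilis} is supported by stem photosynthetic: its derived state '1' occurs in exactly those taxa and in no other taxon (including the outgroup).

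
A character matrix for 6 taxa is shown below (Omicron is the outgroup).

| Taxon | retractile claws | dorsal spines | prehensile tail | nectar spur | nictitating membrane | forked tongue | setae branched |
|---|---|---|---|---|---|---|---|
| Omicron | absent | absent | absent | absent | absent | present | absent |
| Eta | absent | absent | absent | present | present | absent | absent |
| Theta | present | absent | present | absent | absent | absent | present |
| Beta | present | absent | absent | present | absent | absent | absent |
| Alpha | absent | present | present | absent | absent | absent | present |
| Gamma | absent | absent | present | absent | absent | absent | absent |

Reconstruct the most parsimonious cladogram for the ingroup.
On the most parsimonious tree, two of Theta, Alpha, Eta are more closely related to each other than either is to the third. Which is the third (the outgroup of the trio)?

Eta

Character polarity is set by the outgroup: the derived state is whichever differs from the outgroup's state, so for forked tongue the derived state is 'absent', and for the remaining characters it is 'present'.
retractile claws (state 'present') occurs in Beta and Theta but conflicts with the nesting implied by the other characters — most parsimoniously interpreted as homoplasy.
dorsal spines: derived state 'present' in Alpha only — an autapomorphy, so it tells us nothing about relationships among taxa.
prehensile tail: derived state 'present' in Alpha, Gamma, and Theta only — synapomorphy for {Alpha, Gamma, Theta}.
nectar spur: derived state 'present' in Beta and Eta only — synapomorphy for {Beta, Eta}.
nictitating membrane (derived state 'present') is unique to Eta (autapomorphy; uninformative for grouping).
All ingroup taxa share the derived state 'absent' for forked tongue; it defines the ingroup but does not resolve relationships within it.
setae branched (derived state 'present') is shared by Alpha and Theta — a synapomorphy uniting that clade.
Most parsimonious ingroup topology: ((Eta,Beta),((Theta,Alpha),Gamma)).
Alpha and Theta share a more recent common ancestor with each other than either does with Eta, so Eta is the least closely related of the three.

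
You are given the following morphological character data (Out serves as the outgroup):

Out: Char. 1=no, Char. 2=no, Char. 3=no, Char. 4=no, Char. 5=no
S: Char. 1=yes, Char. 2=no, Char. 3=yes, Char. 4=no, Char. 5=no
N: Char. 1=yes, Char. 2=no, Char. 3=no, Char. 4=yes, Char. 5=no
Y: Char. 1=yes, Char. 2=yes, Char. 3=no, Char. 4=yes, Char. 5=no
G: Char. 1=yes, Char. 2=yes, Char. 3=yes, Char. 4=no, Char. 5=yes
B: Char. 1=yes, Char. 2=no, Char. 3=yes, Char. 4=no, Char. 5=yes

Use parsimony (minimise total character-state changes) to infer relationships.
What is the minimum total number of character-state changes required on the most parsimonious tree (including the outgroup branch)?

The outgroup has state 'no' for every character, so 'yes' is the derived state throughout.
All ingroup taxa share the derived state 'yes' for Char. 1; it defines the ingroup but does not resolve relationships within it.
Char. 2 groups G and Y, which is incompatible with the clades supported by the remaining characters; treating it as convergent (homoplasy) costs fewer steps than any alternative tree.
Only B, G, and S show the derived state 'yes' for Char. 3, supporting them as a clade.
Char. 4: derived state 'yes' in N and Y only — synapomorphy for {N, Y}.
Only B and G show the derived state 'yes' for Char. 5, supporting them as a clade.
Most parsimonious ingroup topology: ((S,(G,B)),(N,Y)).
Changes per character on this tree: Char. 1: 1; Char. 2: 2; Char. 3: 1; Char. 4: 1; Char. 5: 1.
Total = 6.

6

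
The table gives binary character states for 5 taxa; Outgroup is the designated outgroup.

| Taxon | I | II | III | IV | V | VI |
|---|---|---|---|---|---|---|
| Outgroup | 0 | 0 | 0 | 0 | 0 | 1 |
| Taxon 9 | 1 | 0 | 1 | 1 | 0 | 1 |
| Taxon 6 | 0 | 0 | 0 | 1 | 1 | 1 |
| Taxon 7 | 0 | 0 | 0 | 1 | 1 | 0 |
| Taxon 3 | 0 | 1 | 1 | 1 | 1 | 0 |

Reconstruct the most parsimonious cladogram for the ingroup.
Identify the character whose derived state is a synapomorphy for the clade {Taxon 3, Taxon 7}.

Character polarity is set by the outgroup: the derived state is whichever differs from the outgroup's state, so for VI the derived state is '0', and for the remaining characters it is '1'.
I (derived state '1') is unique to Taxon 9 (autapomorphy; uninformative for grouping).
II: derived state '1' in Taxon 3 only — an autapomorphy, so it tells us nothing about relationships among taxa.
III (state '1') occurs in Taxon 3 and Taxon 9 but conflicts with the nesting implied by the other characters — most parsimoniously interpreted as homoplasy.
IV (derived state '1') is shared by all ingroup taxa — unites the whole ingroup.
Only Taxon 3, Taxon 6, and Taxon 7 show the derived state '1' for V, supporting them as a clade.
VI: derived state '0' in Taxon 3 and Taxon 7 only — synapomorphy for {Taxon 3, Taxon 7}.
Most parsimonious ingroup topology: (Taxon 9,(Taxon 6,(Taxon 7,Taxon 3))).
The clade {Taxon 3, Taxon 7} is supported by VI: its derived state '0' occurs in exactly those taxa and in no other taxon (including the outgroup).

VI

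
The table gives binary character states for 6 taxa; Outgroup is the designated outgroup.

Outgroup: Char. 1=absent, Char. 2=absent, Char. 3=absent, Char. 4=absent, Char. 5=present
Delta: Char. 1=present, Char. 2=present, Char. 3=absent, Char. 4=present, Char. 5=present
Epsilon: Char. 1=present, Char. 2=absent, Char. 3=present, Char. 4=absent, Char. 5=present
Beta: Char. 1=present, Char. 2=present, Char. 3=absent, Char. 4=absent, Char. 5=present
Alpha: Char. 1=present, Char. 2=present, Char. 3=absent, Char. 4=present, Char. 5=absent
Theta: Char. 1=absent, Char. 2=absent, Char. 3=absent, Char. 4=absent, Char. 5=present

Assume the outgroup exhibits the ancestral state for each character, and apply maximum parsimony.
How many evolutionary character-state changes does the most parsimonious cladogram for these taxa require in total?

5

Character polarity is set by the outgroup: the derived state is whichever differs from the outgroup's state, so for Char. 5 the derived state is 'absent', and for the remaining characters it is 'present'.
Only Alpha, Beta, Delta, and Epsilon show the derived state 'present' for Char. 1, supporting them as a clade.
Char. 2: derived state 'present' in Alpha, Beta, and Delta only — synapomorphy for {Alpha, Beta, Delta}.
Char. 3: derived state 'present' in Epsilon only — an autapomorphy, so it tells us nothing about relationships among taxa.
Char. 4 (derived state 'present') is shared by Alpha and Delta — a synapomorphy uniting that clade.
Char. 5 (derived state 'absent') is unique to Alpha (autapomorphy; uninformative for grouping).
Most parsimonious ingroup topology: (((Beta,(Alpha,Delta)),Epsilon),Theta).
Changes per character on this tree: Char. 1: 1; Char. 2: 1; Char. 3: 1; Char. 4: 1; Char. 5: 1.
Total = 5.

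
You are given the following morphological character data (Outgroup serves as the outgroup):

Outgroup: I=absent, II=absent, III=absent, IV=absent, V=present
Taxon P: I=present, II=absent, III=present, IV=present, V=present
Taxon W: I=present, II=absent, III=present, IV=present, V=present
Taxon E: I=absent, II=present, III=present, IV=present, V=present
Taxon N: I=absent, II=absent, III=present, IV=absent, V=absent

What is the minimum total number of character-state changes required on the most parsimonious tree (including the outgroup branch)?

Character polarity is set by the outgroup: the derived state is whichever differs from the outgroup's state, so for V the derived state is 'absent', and for the remaining characters it is 'present'.
Only Taxon P and Taxon W show the derived state 'present' for I, supporting them as a clade.
II: derived state 'present' in Taxon E only — an autapomorphy, so it tells us nothing about relationships among taxa.
III (derived state 'present') is shared by all ingroup taxa — unites the whole ingroup.
Only Taxon E, Taxon P, and Taxon W show the derived state 'present' for IV, supporting them as a clade.
V (derived state 'absent') is unique to Taxon N (autapomorphy; uninformative for grouping).
Most parsimonious ingroup topology: (((Taxon P,Taxon W),Taxon E),Taxon N).
Changes per character on this tree: I: 1; II: 1; III: 1; IV: 1; V: 1.
Total = 5.

5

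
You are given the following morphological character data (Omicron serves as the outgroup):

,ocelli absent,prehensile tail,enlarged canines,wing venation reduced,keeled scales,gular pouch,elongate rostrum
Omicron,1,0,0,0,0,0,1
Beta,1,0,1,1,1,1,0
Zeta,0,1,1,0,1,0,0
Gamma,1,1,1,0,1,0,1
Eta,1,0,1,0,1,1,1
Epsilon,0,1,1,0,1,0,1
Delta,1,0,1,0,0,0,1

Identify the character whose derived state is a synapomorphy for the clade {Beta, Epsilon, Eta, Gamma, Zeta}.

keeled scales

Character polarity is set by the outgroup: the derived state is whichever differs from the outgroup's state, so for ocelli absent, elongate rostrum the derived state is '0', and for the remaining characters it is '1'.
ocelli absent (derived state '0') is shared by Epsilon and Zeta — a synapomorphy uniting that clade.
prehensile tail: derived state '1' in Epsilon, Gamma, and Zeta only — synapomorphy for {Epsilon, Gamma, Zeta}.
enlarged canines (derived state '1') is shared by all ingroup taxa — unites the whole ingroup.
wing venation reduced: derived state '1' in Beta only — an autapomorphy, so it tells us nothing about relationships among taxa.
keeled scales: derived state '1' in Beta, Epsilon, Eta, Gamma, and Zeta only — synapomorphy for {Beta, Epsilon, Eta, Gamma, Zeta}.
gular pouch (derived state '1') is shared by Beta and Eta — a synapomorphy uniting that clade.
elongate rostrum (state '0') occurs in Beta and Zeta but conflicts with the nesting implied by the other characters — most parsimoniously interpreted as homoplasy.
Most parsimonious ingroup topology: (((Beta,Eta),((Zeta,Epsilon),Gamma)),Delta).
The clade {Beta, Epsilon, Eta, Gamma, Zeta} is supported by keeled scales: its derived state '1' occurs in exactly those taxa and in no other taxon (including the outgroup).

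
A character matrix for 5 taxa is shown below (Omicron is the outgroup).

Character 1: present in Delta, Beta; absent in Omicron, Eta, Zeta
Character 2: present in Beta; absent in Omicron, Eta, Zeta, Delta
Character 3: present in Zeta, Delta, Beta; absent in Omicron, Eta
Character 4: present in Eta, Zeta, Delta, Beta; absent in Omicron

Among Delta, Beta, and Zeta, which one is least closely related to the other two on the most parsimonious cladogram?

Zeta

The outgroup has state 'absent' for every character, so 'present' is the derived state throughout.
Character 1 (derived state 'present') is shared by Beta and Delta — a synapomorphy uniting that clade.
Character 2 (derived state 'present') is unique to Beta (autapomorphy; uninformative for grouping).
Character 3 (derived state 'present') is shared by Beta, Delta, and Zeta — a synapomorphy uniting that clade.
All ingroup taxa share the derived state 'present' for Character 4; it defines the ingroup but does not resolve relationships within it.
Most parsimonious ingroup topology: (Eta,(Zeta,(Delta,Beta))).
Beta and Delta share a more recent common ancestor with each other than either does with Zeta, so Zeta is the least closely related of the three.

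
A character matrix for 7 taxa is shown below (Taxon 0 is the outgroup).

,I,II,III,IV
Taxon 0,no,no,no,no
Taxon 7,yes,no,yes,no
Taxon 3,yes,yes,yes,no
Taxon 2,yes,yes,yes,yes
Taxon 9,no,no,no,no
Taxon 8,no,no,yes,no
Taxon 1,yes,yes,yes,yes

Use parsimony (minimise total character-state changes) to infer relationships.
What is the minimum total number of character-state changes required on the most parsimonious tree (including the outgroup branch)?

4

The outgroup has state 'no' for every character, so 'yes' is the derived state throughout.
I: derived state 'yes' in Taxon 1, Taxon 2, Taxon 3, and Taxon 7 only — synapomorphy for {Taxon 1, Taxon 2, Taxon 3, Taxon 7}.
Only Taxon 1, Taxon 2, and Taxon 3 show the derived state 'yes' for II, supporting them as a clade.
Only Taxon 1, Taxon 2, Taxon 3, Taxon 7, and Taxon 8 show the derived state 'yes' for III, supporting them as a clade.
IV: derived state 'yes' in Taxon 1 and Taxon 2 only — synapomorphy for {Taxon 1, Taxon 2}.
Most parsimonious ingroup topology: (((Taxon 7,(Taxon 3,(Taxon 2,Taxon 1))),Taxon 8),Taxon 9).
Changes per character on this tree: I: 1; II: 1; III: 1; IV: 1.
Total = 4.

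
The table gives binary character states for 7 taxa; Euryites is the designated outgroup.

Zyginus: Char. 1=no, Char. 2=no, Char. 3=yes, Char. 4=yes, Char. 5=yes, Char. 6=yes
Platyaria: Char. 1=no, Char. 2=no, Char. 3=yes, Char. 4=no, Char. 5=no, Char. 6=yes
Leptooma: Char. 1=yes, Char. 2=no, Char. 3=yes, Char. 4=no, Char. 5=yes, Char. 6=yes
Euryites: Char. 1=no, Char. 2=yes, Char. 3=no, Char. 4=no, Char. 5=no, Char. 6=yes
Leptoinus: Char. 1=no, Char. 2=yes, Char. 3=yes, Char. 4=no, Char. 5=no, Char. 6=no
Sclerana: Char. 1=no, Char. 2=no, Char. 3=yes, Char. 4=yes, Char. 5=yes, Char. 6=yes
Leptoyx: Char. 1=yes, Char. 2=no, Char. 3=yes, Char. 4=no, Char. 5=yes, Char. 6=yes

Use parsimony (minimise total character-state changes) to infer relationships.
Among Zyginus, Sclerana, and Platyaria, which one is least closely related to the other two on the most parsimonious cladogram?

Character polarity is set by the outgroup: the derived state is whichever differs from the outgroup's state, so for Char. 2, Char. 6 the derived state is 'no', and for the remaining characters it is 'yes'.
Only Leptooma and Leptoyx show the derived state 'yes' for Char. 1, supporting them as a clade.
Char. 2: derived state 'no' in Leptooma, Leptoyx, Platyaria, Sclerana, and Zyginus only — synapomorphy for {Leptooma, Leptoyx, Platyaria, Sclerana, Zyginus}.
Char. 3 (derived state 'yes') is shared by all ingroup taxa — unites the whole ingroup.
Char. 4 (derived state 'yes') is shared by Sclerana and Zyginus — a synapomorphy uniting that clade.
Only Leptooma, Leptoyx, Sclerana, and Zyginus show the derived state 'yes' for Char. 5, supporting them as a clade.
Char. 6: derived state 'no' in Leptoinus only — an autapomorphy, so it tells us nothing about relationships among taxa.
Most parsimonious ingroup topology: (Leptoinus,(Platyaria,((Leptooma,Leptoyx),(Zyginus,Sclerana)))).
Zyginus and Sclerana share a more recent common ancestor with each other than either does with Platyaria, so Platyaria is the least closely related of the three.

Platyaria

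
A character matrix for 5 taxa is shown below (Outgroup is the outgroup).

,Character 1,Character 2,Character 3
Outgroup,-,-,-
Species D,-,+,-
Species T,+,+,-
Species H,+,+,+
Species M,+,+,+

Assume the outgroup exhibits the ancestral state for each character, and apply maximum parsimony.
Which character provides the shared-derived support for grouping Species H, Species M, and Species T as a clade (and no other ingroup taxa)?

Character 1

The outgroup has state '-' for every character, so '+' is the derived state throughout.
Character 1 (derived state '+') is shared by Species H, Species M, and Species T — a synapomorphy uniting that clade.
All ingroup taxa share the derived state '+' for Character 2; it defines the ingroup but does not resolve relationships within it.
Character 3 (derived state '+') is shared by Species H and Species M — a synapomorphy uniting that clade.
Most parsimonious ingroup topology: (Species D,(Species T,(Species H,Species M))).
The clade {Species H, Species M, Species T} is supported by Character 1: its derived state '+' occurs in exactly those taxa and in no other taxon (including the outgroup).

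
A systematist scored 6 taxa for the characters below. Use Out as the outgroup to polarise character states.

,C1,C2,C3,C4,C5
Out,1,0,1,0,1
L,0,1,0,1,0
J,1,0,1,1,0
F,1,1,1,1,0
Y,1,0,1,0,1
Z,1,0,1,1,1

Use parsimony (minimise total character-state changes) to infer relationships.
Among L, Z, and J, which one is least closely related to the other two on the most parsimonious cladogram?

Z

Character polarity is set by the outgroup: the derived state is whichever differs from the outgroup's state, so for C1, C3, C5 the derived state is '0', and for the remaining characters it is '1'.
C1 (derived state '0') is unique to L (autapomorphy; uninformative for grouping).
C2 (derived state '1') is shared by F and L — a synapomorphy uniting that clade.
C3 (derived state '0') is unique to L (autapomorphy; uninformative for grouping).
C4: derived state '1' in F, J, L, and Z only — synapomorphy for {F, J, L, Z}.
C5: derived state '0' in F, J, and L only — synapomorphy for {F, J, L}.
Most parsimonious ingroup topology: ((((L,F),J),Z),Y).
L and J share a more recent common ancestor with each other than either does with Z, so Z is the least closely related of the three.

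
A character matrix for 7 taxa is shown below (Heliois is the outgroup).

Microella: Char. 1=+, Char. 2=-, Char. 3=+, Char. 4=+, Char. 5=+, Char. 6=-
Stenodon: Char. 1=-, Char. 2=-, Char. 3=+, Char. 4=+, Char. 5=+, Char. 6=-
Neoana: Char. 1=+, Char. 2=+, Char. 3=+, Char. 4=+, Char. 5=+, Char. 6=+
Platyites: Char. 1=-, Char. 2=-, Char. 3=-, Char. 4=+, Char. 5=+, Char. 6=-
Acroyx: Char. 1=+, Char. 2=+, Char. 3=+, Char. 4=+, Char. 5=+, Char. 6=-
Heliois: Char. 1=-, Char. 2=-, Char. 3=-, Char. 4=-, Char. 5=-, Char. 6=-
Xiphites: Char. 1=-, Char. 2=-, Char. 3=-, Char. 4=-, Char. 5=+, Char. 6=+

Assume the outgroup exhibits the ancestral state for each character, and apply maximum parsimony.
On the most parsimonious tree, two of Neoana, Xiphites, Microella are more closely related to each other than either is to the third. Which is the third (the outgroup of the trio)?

The outgroup has state '-' for every character, so '+' is the derived state throughout.
Char. 1 (derived state '+') is shared by Acroyx, Microella, and Neoana — a synapomorphy uniting that clade.
Char. 2: derived state '+' in Acroyx and Neoana only — synapomorphy for {Acroyx, Neoana}.
Char. 3 (derived state '+') is shared by Acroyx, Microella, Neoana, and Stenodon — a synapomorphy uniting that clade.
Char. 4: derived state '+' in Acroyx, Microella, Neoana, Platyites, and Stenodon only — synapomorphy for {Acroyx, Microella, Neoana, Platyites, Stenodon}.
All ingroup taxa share the derived state '+' for Char. 5; it defines the ingroup but does not resolve relationships within it.
Char. 6 (state '+') occurs in Neoana and Xiphites but conflicts with the nesting implied by the other characters — most parsimoniously interpreted as homoplasy.
Most parsimonious ingroup topology: ((Platyites,(((Acroyx,Neoana),Microella),Stenodon)),Xiphites).
Neoana and Microella share a more recent common ancestor with each other than either does with Xiphites, so Xiphites is the least closely related of the three.

Xiphites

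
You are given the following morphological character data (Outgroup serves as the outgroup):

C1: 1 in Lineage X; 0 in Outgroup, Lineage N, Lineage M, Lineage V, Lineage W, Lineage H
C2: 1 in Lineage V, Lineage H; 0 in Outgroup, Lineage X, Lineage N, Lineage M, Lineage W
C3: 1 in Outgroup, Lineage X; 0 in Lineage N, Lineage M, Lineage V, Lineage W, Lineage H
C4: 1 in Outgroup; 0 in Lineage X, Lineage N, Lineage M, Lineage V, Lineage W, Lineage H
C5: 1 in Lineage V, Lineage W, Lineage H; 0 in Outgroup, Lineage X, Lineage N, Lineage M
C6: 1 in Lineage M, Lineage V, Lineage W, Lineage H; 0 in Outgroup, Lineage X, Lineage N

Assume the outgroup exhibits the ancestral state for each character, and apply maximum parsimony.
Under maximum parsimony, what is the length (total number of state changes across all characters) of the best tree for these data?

6

Character polarity is set by the outgroup: the derived state is whichever differs from the outgroup's state, so for C3, C4 the derived state is '0', and for the remaining characters it is '1'.
C1: derived state '1' in Lineage X only — an autapomorphy, so it tells us nothing about relationships among taxa.
C2 (derived state '1') is shared by Lineage H and Lineage V — a synapomorphy uniting that clade.
C3: derived state '0' in Lineage H, Lineage M, Lineage N, Lineage V, and Lineage W only — synapomorphy for {Lineage H, Lineage M, Lineage N, Lineage V, Lineage W}.
All ingroup taxa share the derived state '0' for C4; it defines the ingroup but does not resolve relationships within it.
Only Lineage H, Lineage V, and Lineage W show the derived state '1' for C5, supporting them as a clade.
Only Lineage H, Lineage M, Lineage V, and Lineage W show the derived state '1' for C6, supporting them as a clade.
Most parsimonious ingroup topology: (Lineage X,(Lineage N,(Lineage M,((Lineage V,Lineage H),Lineage W)))).
Changes per character on this tree: C1: 1; C2: 1; C3: 1; C4: 1; C5: 1; C6: 1.
Total = 6.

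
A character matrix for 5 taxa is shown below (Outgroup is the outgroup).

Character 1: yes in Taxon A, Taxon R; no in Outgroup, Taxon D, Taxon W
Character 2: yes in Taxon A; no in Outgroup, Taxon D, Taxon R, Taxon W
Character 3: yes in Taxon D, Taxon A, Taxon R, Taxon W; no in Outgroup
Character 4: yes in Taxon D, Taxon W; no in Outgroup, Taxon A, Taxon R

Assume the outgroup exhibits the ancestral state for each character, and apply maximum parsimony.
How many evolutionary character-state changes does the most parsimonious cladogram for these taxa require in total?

4

The outgroup has state 'no' for every character, so 'yes' is the derived state throughout.
Character 1: derived state 'yes' in Taxon A and Taxon R only — synapomorphy for {Taxon A, Taxon R}.
Character 2 (derived state 'yes') is unique to Taxon A (autapomorphy; uninformative for grouping).
Character 3 (derived state 'yes') is shared by all ingroup taxa — unites the whole ingroup.
Only Taxon D and Taxon W show the derived state 'yes' for Character 4, supporting them as a clade.
Most parsimonious ingroup topology: ((Taxon D,Taxon W),(Taxon A,Taxon R)).
Changes per character on this tree: Character 1: 1; Character 2: 1; Character 3: 1; Character 4: 1.
Total = 4.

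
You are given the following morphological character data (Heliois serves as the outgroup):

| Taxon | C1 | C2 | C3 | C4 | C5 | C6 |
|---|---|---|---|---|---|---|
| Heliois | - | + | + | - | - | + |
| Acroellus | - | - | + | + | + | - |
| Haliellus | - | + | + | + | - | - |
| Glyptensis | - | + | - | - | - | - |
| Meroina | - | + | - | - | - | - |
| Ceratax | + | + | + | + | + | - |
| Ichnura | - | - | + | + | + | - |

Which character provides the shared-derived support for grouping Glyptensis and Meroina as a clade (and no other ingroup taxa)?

Character polarity is set by the outgroup: the derived state is whichever differs from the outgroup's state, so for C2, C3, C6 the derived state is '-', and for the remaining characters it is '+'.
C1: derived state '+' in Ceratax only — an autapomorphy, so it tells us nothing about relationships among taxa.
Only Acroellus and Ichnura show the derived state '-' for C2, supporting them as a clade.
Only Glyptensis and Meroina show the derived state '-' for C3, supporting them as a clade.
Only Acroellus, Ceratax, Haliellus, and Ichnura show the derived state '+' for C4, supporting them as a clade.
C5: derived state '+' in Acroellus, Ceratax, and Ichnura only — synapomorphy for {Acroellus, Ceratax, Ichnura}.
C6 (derived state '-') is shared by all ingroup taxa — unites the whole ingroup.
Most parsimonious ingroup topology: ((((Acroellus,Ichnura),Ceratax),Haliellus),(Glyptensis,Meroina)).
The clade {Glyptensis, Meroina} is supported by C3: its derived state '-' occurs in exactly those taxa and in no other taxon (including the outgroup).

C3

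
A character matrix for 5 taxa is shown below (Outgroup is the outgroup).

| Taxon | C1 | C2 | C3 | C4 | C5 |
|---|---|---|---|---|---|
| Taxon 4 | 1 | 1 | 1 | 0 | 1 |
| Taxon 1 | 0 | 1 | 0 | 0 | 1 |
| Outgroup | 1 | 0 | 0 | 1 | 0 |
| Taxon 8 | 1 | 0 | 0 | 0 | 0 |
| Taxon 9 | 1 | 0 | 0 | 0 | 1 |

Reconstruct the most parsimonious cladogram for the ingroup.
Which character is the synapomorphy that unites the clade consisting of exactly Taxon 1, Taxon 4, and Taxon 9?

Character polarity is set by the outgroup: the derived state is whichever differs from the outgroup's state, so for C1, C4 the derived state is '0', and for the remaining characters it is '1'.
C1: derived state '0' in Taxon 1 only — an autapomorphy, so it tells us nothing about relationships among taxa.
C2: derived state '1' in Taxon 1 and Taxon 4 only — synapomorphy for {Taxon 1, Taxon 4}.
C3: derived state '1' in Taxon 4 only — an autapomorphy, so it tells us nothing about relationships among taxa.
All ingroup taxa share the derived state '0' for C4; it defines the ingroup but does not resolve relationships within it.
Only Taxon 1, Taxon 4, and Taxon 9 show the derived state '1' for C5, supporting them as a clade.
Most parsimonious ingroup topology: ((Taxon 9,(Taxon 4,Taxon 1)),Taxon 8).
The clade {Taxon 1, Taxon 4, Taxon 9} is supported by C5: its derived state '1' occurs in exactly those taxa and in no other taxon (including the outgroup).

C5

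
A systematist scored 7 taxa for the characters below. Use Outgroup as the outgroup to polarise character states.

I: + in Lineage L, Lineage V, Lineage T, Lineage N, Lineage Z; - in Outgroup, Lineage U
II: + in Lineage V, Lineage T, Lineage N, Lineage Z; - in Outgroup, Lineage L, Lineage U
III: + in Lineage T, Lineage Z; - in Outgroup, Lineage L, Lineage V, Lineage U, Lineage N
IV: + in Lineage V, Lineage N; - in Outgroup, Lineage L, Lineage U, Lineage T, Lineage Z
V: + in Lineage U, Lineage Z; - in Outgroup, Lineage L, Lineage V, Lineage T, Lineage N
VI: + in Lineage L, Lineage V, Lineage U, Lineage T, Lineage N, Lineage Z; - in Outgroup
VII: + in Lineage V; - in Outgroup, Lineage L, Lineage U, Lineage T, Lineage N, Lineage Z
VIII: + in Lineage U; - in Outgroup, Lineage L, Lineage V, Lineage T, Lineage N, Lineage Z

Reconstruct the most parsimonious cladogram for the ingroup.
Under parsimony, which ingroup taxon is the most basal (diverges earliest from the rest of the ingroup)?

The outgroup has state '-' for every character, so '+' is the derived state throughout.
I (derived state '+') is shared by Lineage L, Lineage N, Lineage T, Lineage V, and Lineage Z — a synapomorphy uniting that clade.
II: derived state '+' in Lineage N, Lineage T, Lineage V, and Lineage Z only — synapomorphy for {Lineage N, Lineage T, Lineage V, Lineage Z}.
Only Lineage T and Lineage Z show the derived state '+' for III, supporting them as a clade.
Only Lineage N and Lineage V show the derived state '+' for IV, supporting them as a clade.
V groups Lineage U and Lineage Z, which is incompatible with the clades supported by the remaining characters; treating it as convergent (homoplasy) costs fewer steps than any alternative tree.
All ingroup taxa share the derived state '+' for VI; it defines the ingroup but does not resolve relationships within it.
VII: derived state '+' in Lineage V only — an autapomorphy, so it tells us nothing about relationships among taxa.
VIII: derived state '+' in Lineage U only — an autapomorphy, so it tells us nothing about relationships among taxa.
Most parsimonious ingroup topology: ((Lineage L,((Lineage V,Lineage N),(Lineage T,Lineage Z))),Lineage U).
Lineage U is sister to the clade containing all other ingroup taxa, so it is the earliest-diverging (most basal) ingroup lineage.

Lineage U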